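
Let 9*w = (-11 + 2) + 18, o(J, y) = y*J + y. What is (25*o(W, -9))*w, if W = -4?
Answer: 675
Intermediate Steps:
o(J, y) = y + J*y (o(J, y) = J*y + y = y + J*y)
w = 1 (w = ((-11 + 2) + 18)/9 = (-9 + 18)/9 = (⅑)*9 = 1)
(25*o(W, -9))*w = (25*(-9*(1 - 4)))*1 = (25*(-9*(-3)))*1 = (25*27)*1 = 675*1 = 675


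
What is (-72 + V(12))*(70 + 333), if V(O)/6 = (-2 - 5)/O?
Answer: -60853/2 ≈ -30427.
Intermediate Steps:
V(O) = -42/O (V(O) = 6*((-2 - 5)/O) = 6*(-7/O) = -42/O)
(-72 + V(12))*(70 + 333) = (-72 - 42/12)*(70 + 333) = (-72 - 42*1/12)*403 = (-72 - 7/2)*403 = -151/2*403 = -60853/2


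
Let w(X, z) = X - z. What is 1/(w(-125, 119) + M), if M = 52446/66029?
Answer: -66029/16058630 ≈ -0.0041117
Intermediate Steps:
M = 52446/66029 (M = 52446*(1/66029) = 52446/66029 ≈ 0.79429)
1/(w(-125, 119) + M) = 1/((-125 - 1*119) + 52446/66029) = 1/((-125 - 119) + 52446/66029) = 1/(-244 + 52446/66029) = 1/(-16058630/66029) = -66029/16058630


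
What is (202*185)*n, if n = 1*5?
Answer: 186850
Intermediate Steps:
n = 5
(202*185)*n = (202*185)*5 = 37370*5 = 186850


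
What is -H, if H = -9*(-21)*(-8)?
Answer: 1512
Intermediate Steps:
H = -1512 (H = 189*(-8) = -1512)
-H = -1*(-1512) = 1512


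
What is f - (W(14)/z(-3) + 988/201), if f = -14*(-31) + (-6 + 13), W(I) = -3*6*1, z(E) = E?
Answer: 86447/201 ≈ 430.08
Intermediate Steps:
W(I) = -18 (W(I) = -18*1 = -18)
f = 441 (f = 434 + 7 = 441)
f - (W(14)/z(-3) + 988/201) = 441 - (-18/(-3) + 988/201) = 441 - (-18*(-⅓) + 988*(1/201)) = 441 - (6 + 988/201) = 441 - 1*2194/201 = 441 - 2194/201 = 86447/201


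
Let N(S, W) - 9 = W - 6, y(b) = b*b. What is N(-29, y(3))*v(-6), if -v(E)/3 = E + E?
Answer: 432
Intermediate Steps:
v(E) = -6*E (v(E) = -3*(E + E) = -6*E)
y(b) = b²
N(S, W) = 3 + W (N(S, W) = 9 + (W - 6) = 9 + (-6 + W) = 3 + W)
N(-29, y(3))*v(-6) = (3 + 3²)*(-6*(-6)) = (3 + 9)*36 = 12*36 = 432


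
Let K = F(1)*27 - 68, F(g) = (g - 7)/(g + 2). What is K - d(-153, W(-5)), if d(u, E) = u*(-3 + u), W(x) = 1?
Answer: -23990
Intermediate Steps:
F(g) = (-7 + g)/(2 + g)
K = -122 (K = ((-7 + 1)/(2 + 1))*27 - 68 = (-6/3)*27 - 68 = ((1/3)*(-6))*27 - 68 = -2*27 - 68 = -54 - 68 = -122)
K - d(-153, W(-5)) = -122 - (-153)*(-3 - 153) = -122 - (-153)*(-156) = -122 - 1*23868 = -122 - 23868 = -23990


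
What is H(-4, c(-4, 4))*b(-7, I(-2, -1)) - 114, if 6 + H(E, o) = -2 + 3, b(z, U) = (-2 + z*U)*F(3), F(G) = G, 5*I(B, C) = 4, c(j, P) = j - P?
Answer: 0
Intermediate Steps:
I(B, C) = ⅘ (I(B, C) = (⅕)*4 = ⅘)
b(z, U) = -6 + 3*U*z (b(z, U) = (-2 + z*U)*3 = (-2 + U*z)*3 = -6 + 3*U*z)
H(E, o) = -5 (H(E, o) = -6 + (-2 + 3) = -6 + 1 = -5)
H(-4, c(-4, 4))*b(-7, I(-2, -1)) - 114 = -5*(-6 + 3*(⅘)*(-7)) - 114 = -5*(-6 - 84/5) - 114 = -5*(-114/5) - 114 = 114 - 114 = 0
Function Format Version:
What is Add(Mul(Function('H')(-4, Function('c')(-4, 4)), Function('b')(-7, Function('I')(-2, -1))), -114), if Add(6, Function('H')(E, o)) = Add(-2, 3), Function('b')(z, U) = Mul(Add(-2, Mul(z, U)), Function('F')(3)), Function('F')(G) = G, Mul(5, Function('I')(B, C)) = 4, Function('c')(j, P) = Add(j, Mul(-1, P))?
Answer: 0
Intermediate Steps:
Function('I')(B, C) = Rational(4, 5) (Function('I')(B, C) = Mul(Rational(1, 5), 4) = Rational(4, 5))
Function('b')(z, U) = Add(-6, Mul(3, U, z)) (Function('b')(z, U) = Mul(Add(-2, Mul(z, U)), 3) = Mul(Add(-2, Mul(U, z)), 3) = Add(-6, Mul(3, U, z)))
Function('H')(E, o) = -5 (Function('H')(E, o) = Add(-6, Add(-2, 3)) = Add(-6, 1) = -5)
Add(Mul(Function('H')(-4, Function('c')(-4, 4)), Function('b')(-7, Function('I')(-2, -1))), -114) = Add(Mul(-5, Add(-6, Mul(3, Rational(4, 5), -7))), -114) = Add(Mul(-5, Add(-6, Rational(-84, 5))), -114) = Add(Mul(-5, Rational(-114, 5)), -114) = Add(114, -114) = 0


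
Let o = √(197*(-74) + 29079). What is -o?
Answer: -√14501 ≈ -120.42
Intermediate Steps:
o = √14501 (o = √(-14578 + 29079) = √14501 ≈ 120.42)
-o = -√14501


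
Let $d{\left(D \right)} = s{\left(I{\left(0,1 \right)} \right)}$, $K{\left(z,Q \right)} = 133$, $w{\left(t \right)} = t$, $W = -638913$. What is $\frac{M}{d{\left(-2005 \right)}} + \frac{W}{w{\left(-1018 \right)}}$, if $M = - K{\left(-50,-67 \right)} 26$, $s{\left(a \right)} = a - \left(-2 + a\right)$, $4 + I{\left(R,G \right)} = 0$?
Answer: $- \frac{1121209}{1018} \approx -1101.4$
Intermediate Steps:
$I{\left(R,G \right)} = -4$ ($I{\left(R,G \right)} = -4 + 0 = -4$)
$s{\left(a \right)} = 2$
$M = -3458$ ($M = - 133 \cdot 26 = \left(-1\right) 3458 = -3458$)
$d{\left(D \right)} = 2$
$\frac{M}{d{\left(-2005 \right)}} + \frac{W}{w{\left(-1018 \right)}} = - \frac{3458}{2} - \frac{638913}{-1018} = \left(-3458\right) \frac{1}{2} - - \frac{638913}{1018} = -1729 + \frac{638913}{1018} = - \frac{1121209}{1018}$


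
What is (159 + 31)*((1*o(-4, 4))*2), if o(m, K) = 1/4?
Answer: 95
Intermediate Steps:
o(m, K) = ¼
(159 + 31)*((1*o(-4, 4))*2) = (159 + 31)*((1*(¼))*2) = 190*((¼)*2) = 190*(½) = 95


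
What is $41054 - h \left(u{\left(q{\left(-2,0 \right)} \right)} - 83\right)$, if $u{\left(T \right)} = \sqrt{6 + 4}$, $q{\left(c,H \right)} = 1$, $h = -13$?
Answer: $39975 + 13 \sqrt{10} \approx 40016.0$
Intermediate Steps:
$u{\left(T \right)} = \sqrt{10}$
$41054 - h \left(u{\left(q{\left(-2,0 \right)} \right)} - 83\right) = 41054 - - 13 \left(\sqrt{10} - 83\right) = 41054 - - 13 \left(-83 + \sqrt{10}\right) = 41054 - \left(1079 - 13 \sqrt{10}\right) = 39975 + 13 \sqrt{10}$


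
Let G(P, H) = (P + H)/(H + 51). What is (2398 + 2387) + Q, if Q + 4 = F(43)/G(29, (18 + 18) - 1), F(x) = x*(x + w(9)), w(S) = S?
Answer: 62285/8 ≈ 7785.6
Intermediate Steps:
G(P, H) = (H + P)/(51 + H)
F(x) = x*(9 + x) (F(x) = x*(x + 9) = x*(9 + x))
Q = 24005/8 (Q = -4 + (43*(9 + 43))/(((((18 + 18) - 1) + 29)/(51 + ((18 + 18) - 1)))) = -4 + (43*52)/((((36 - 1) + 29)/(51 + (36 - 1)))) = -4 + 2236/(((35 + 29)/(51 + 35))) = -4 + 2236/((64/86)) = -4 + 2236/(((1/86)*64)) = -4 + 2236/(32/43) = -4 + 2236*(43/32) = -4 + 24037/8 = 24005/8 ≈ 3000.6)
(2398 + 2387) + Q = (2398 + 2387) + 24005/8 = 4785 + 24005/8 = 62285/8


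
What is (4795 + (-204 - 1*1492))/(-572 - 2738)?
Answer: -3099/3310 ≈ -0.93625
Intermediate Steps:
(4795 + (-204 - 1*1492))/(-572 - 2738) = (4795 + (-204 - 1492))/(-3310) = (4795 - 1696)*(-1/3310) = 3099*(-1/3310) = -3099/3310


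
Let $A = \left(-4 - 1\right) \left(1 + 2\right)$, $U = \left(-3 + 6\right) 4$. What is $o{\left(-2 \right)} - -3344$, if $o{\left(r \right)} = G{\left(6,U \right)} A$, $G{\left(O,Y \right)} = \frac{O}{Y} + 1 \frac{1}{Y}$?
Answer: $\frac{13341}{4} \approx 3335.3$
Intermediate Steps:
$U = 12$ ($U = 3 \cdot 4 = 12$)
$G{\left(O,Y \right)} = \frac{1}{Y} + \frac{O}{Y}$ ($G{\left(O,Y \right)} = \frac{O}{Y} + \frac{1}{Y} = \frac{1}{Y} + \frac{O}{Y}$)
$A = -15$ ($A = \left(-5\right) 3 = -15$)
$o{\left(r \right)} = - \frac{35}{4}$ ($o{\left(r \right)} = \frac{1 + 6}{12} \left(-15\right) = \frac{1}{12} \cdot 7 \left(-15\right) = \frac{7}{12} \left(-15\right) = - \frac{35}{4}$)
$o{\left(-2 \right)} - -3344 = - \frac{35}{4} - -3344 = - \frac{35}{4} + 3344 = \frac{13341}{4}$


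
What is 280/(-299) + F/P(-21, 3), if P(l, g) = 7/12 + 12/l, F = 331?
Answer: 8313116/299 ≈ 27803.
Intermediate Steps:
P(l, g) = 7/12 + 12/l (P(l, g) = 7*(1/12) + 12/l = 7/12 + 12/l)
280/(-299) + F/P(-21, 3) = 280/(-299) + 331/(7/12 + 12/(-21)) = 280*(-1/299) + 331/(7/12 + 12*(-1/21)) = -280/299 + 331/(7/12 - 4/7) = -280/299 + 331/(1/84) = -280/299 + 331*84 = -280/299 + 27804 = 8313116/299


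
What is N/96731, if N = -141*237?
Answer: -33417/96731 ≈ -0.34546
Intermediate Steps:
N = -33417
N/96731 = -33417/96731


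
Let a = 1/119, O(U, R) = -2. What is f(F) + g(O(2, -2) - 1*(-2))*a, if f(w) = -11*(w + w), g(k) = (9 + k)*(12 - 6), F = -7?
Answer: 18380/119 ≈ 154.45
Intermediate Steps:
a = 1/119 ≈ 0.0084034
g(k) = 54 + 6*k (g(k) = (9 + k)*6 = 54 + 6*k)
f(w) = -22*w
f(F) + g(O(2, -2) - 1*(-2))*a = -22*(-7) + (54 + 6*(-2 - 1*(-2)))*(1/119) = 154 + (54 + 6*(-2 + 2))*(1/119) = 154 + (54 + 6*0)*(1/119) = 154 + (54 + 0)*(1/119) = 154 + 54*(1/119) = 154 + 54/119 = 18380/119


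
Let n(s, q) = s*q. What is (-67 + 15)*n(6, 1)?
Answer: -312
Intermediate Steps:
n(s, q) = q*s
(-67 + 15)*n(6, 1) = (-67 + 15)*(1*6) = -52*6 = -312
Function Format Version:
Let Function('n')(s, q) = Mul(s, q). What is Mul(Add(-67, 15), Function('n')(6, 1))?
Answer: -312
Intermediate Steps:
Function('n')(s, q) = Mul(q, s)
Mul(Add(-67, 15), Function('n')(6, 1)) = Mul(Add(-67, 15), Mul(1, 6)) = Mul(-52, 6) = -312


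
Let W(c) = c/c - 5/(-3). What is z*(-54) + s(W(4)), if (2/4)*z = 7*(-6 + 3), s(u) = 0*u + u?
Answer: 6812/3 ≈ 2270.7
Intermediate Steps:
W(c) = 8/3 (W(c) = 1 - 5*(-⅓) = 1 + 5/3 = 8/3)
s(u) = u (s(u) = 0 + u = u)
z = -42 (z = 2*(7*(-6 + 3)) = 2*(7*(-3)) = 2*(-21) = -42)
z*(-54) + s(W(4)) = -42*(-54) + 8/3 = 2268 + 8/3 = 6812/3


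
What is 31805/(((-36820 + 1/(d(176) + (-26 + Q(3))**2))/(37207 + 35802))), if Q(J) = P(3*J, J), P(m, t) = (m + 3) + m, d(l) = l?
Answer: -466732300245/7400819 ≈ -63065.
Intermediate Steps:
P(m, t) = 3 + 2*m (P(m, t) = (3 + m) + m = 3 + 2*m)
Q(J) = 3 + 6*J (Q(J) = 3 + 2*(3*J) = 3 + 6*J)
31805/(((-36820 + 1/(d(176) + (-26 + Q(3))**2))/(37207 + 35802))) = 31805/(((-36820 + 1/(176 + (-26 + (3 + 6*3))**2))/(37207 + 35802))) = 31805/(((-36820 + 1/(176 + (-26 + (3 + 18))**2))/73009)) = 31805/(((-36820 + 1/(176 + (-26 + 21)**2))*(1/73009))) = 31805/(((-36820 + 1/(176 + (-5)**2))*(1/73009))) = 31805/(((-36820 + 1/(176 + 25))*(1/73009))) = 31805/(((-36820 + 1/201)*(1/73009))) = 31805/((-7400819/201*1/73009)) = 31805/(-7400819/14674809) = 31805*(-14674809/7400819) = -466732300245/7400819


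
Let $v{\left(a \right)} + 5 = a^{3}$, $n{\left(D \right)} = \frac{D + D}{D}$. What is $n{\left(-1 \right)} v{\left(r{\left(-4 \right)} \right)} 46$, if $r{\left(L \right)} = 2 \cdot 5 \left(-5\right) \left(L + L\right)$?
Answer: $5887999540$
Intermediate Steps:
$r{\left(L \right)} = - 100 L$ ($r{\left(L \right)} = 10 \left(-5\right) 2 L = - 50 \cdot 2 L = - 100 L$)
$n{\left(D \right)} = 2$ ($n{\left(D \right)} = \frac{2 D}{D} = 2$)
$v{\left(a \right)} = -5 + a^{3}$
$n{\left(-1 \right)} v{\left(r{\left(-4 \right)} \right)} 46 = 2 \left(-5 + \left(\left(-100\right) \left(-4\right)\right)^{3}\right) 46 = 2 \left(-5 + 400^{3}\right) 46 = 2 \left(-5 + 64000000\right) 46 = 2 \cdot 63999995 \cdot 46 = 127999990 \cdot 46 = 5887999540$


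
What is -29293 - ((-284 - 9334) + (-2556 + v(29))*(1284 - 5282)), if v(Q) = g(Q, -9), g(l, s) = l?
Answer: -10122621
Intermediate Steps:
v(Q) = Q
-29293 - ((-284 - 9334) + (-2556 + v(29))*(1284 - 5282)) = -29293 - ((-284 - 9334) + (-2556 + 29)*(1284 - 5282)) = -29293 - (-9618 - 2527*(-3998)) = -29293 - (-9618 + 10102946) = -29293 - 1*10093328 = -29293 - 10093328 = -10122621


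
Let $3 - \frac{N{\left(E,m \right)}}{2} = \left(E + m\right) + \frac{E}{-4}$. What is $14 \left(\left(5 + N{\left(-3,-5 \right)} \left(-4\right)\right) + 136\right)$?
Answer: $826$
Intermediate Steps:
$N{\left(E,m \right)} = 6 - 2 m - \frac{3 E}{2}$ ($N{\left(E,m \right)} = 6 - 2 \left(\left(E + m\right) + \frac{E}{-4}\right) = 6 - 2 \left(\left(E + m\right) + E \left(- \frac{1}{4}\right)\right) = 6 - 2 \left(\left(E + m\right) - \frac{E}{4}\right) = 6 - 2 \left(m + \frac{3 E}{4}\right) = 6 - \left(2 m + \frac{3 E}{2}\right) = 6 - 2 m - \frac{3 E}{2}$)
$14 \left(\left(5 + N{\left(-3,-5 \right)} \left(-4\right)\right) + 136\right) = 14 \left(\left(5 + \left(6 - -10 - - \frac{9}{2}\right) \left(-4\right)\right) + 136\right) = 14 \left(\left(5 + \left(6 + 10 + \frac{9}{2}\right) \left(-4\right)\right) + 136\right) = 14 \left(\left(5 + \frac{41}{2} \left(-4\right)\right) + 136\right) = 14 \left(\left(5 - 82\right) + 136\right) = 14 \left(-77 + 136\right) = 14 \cdot 59 = 826$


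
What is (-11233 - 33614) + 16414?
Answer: -28433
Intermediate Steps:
(-11233 - 33614) + 16414 = -44847 + 16414 = -28433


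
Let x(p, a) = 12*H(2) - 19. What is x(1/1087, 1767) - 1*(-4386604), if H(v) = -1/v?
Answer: 4386579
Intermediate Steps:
x(p, a) = -25 (x(p, a) = 12*(-1/2) - 19 = 12*(-1*½) - 19 = 12*(-½) - 19 = -6 - 19 = -25)
x(1/1087, 1767) - 1*(-4386604) = -25 - 1*(-4386604) = -25 + 4386604 = 4386579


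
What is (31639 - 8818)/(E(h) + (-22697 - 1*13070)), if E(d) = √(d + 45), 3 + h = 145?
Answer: -272079569/426426034 - 7607*√187/426426034 ≈ -0.63829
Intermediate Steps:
h = 142 (h = -3 + 145 = 142)
E(d) = √(45 + d)
(31639 - 8818)/(E(h) + (-22697 - 1*13070)) = (31639 - 8818)/(√(45 + 142) + (-22697 - 1*13070)) = 22821/(√187 + (-22697 - 13070)) = 22821/(√187 - 35767) = 22821/(-35767 + √187)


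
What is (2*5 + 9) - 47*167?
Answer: -7830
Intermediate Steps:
(2*5 + 9) - 47*167 = (10 + 9) - 7849 = 19 - 7849 = -7830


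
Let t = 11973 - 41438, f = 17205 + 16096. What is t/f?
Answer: -29465/33301 ≈ -0.88481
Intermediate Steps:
f = 33301
t = -29465
t/f = -29465/33301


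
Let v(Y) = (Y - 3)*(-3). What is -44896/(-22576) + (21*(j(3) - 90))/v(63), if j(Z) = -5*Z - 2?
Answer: 1225199/84660 ≈ 14.472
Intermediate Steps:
j(Z) = -2 - 5*Z
v(Y) = 9 - 3*Y (v(Y) = (-3 + Y)*(-3) = 9 - 3*Y)
-44896/(-22576) + (21*(j(3) - 90))/v(63) = -44896/(-22576) + (21*((-2 - 5*3) - 90))/(9 - 3*63) = -44896*(-1/22576) + (21*((-2 - 15) - 90))/(9 - 189) = 2806/1411 + (21*(-17 - 90))/(-180) = 2806/1411 + (21*(-107))*(-1/180) = 2806/1411 - 2247*(-1/180) = 2806/1411 + 749/60 = 1225199/84660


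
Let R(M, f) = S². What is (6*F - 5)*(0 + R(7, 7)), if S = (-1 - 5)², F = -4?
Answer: -37584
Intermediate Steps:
S = 36 (S = (-6)² = 36)
R(M, f) = 1296 (R(M, f) = 36² = 1296)
(6*F - 5)*(0 + R(7, 7)) = (6*(-4) - 5)*(0 + 1296) = (-24 - 5)*1296 = -29*1296 = -37584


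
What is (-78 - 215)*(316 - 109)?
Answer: -60651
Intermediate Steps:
(-78 - 215)*(316 - 109) = -293*207 = -60651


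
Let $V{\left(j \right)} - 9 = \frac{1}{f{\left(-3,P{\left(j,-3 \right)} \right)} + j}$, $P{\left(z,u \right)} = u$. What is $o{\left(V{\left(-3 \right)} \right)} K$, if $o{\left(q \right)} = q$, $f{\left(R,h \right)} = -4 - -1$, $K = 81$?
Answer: $\frac{1431}{2} \approx 715.5$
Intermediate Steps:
$f{\left(R,h \right)} = -3$ ($f{\left(R,h \right)} = -4 + 1 = -3$)
$V{\left(j \right)} = 9 + \frac{1}{-3 + j}$
$o{\left(V{\left(-3 \right)} \right)} K = \frac{-26 + 9 \left(-3\right)}{-3 - 3} \cdot 81 = \frac{-26 - 27}{-6} \cdot 81 = \left(- \frac{1}{6}\right) \left(-53\right) 81 = \frac{53}{6} \cdot 81 = \frac{1431}{2}$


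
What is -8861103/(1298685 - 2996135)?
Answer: 8861103/1697450 ≈ 5.2202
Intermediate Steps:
-8861103/(1298685 - 2996135) = -8861103/(-1697450) = -8861103*(-1/1697450) = 8861103/1697450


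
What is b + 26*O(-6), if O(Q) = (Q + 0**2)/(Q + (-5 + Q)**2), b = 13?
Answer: 1339/115 ≈ 11.643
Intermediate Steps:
O(Q) = Q/(Q + (-5 + Q)**2) (O(Q) = (Q + 0)/(Q + (-5 + Q)**2) = Q/(Q + (-5 + Q)**2))
b + 26*O(-6) = 13 + 26*(-6/(-6 + (-5 - 6)**2)) = 13 + 26*(-6/(-6 + (-11)**2)) = 13 + 26*(-6/(-6 + 121)) = 13 + 26*(-6/115) = 13 - 156/115 = 1339/115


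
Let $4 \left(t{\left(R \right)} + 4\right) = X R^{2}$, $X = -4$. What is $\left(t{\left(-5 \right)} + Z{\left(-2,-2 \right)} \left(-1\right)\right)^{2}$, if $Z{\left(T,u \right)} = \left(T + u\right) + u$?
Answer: $529$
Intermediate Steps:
$Z{\left(T,u \right)} = T + 2 u$
$t{\left(R \right)} = -4 - R^{2}$ ($t{\left(R \right)} = -4 + \frac{\left(-4\right) R^{2}}{4} = -4 - R^{2}$)
$\left(t{\left(-5 \right)} + Z{\left(-2,-2 \right)} \left(-1\right)\right)^{2} = \left(\left(-4 - \left(-5\right)^{2}\right) + \left(-2 + 2 \left(-2\right)\right) \left(-1\right)\right)^{2} = \left(\left(-4 - 25\right) + \left(-2 - 4\right) \left(-1\right)\right)^{2} = \left(\left(-4 - 25\right) - -6\right)^{2} = \left(-29 + 6\right)^{2} = \left(-23\right)^{2} = 529$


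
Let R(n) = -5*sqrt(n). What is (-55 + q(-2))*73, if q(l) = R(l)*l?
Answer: -4015 + 730*I*sqrt(2) ≈ -4015.0 + 1032.4*I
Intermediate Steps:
q(l) = -5*l**(3/2) (q(l) = (-5*sqrt(l))*l = -5*l**(3/2))
(-55 + q(-2))*73 = (-55 - (-10)*I*sqrt(2))*73 = (-55 + 10*I*sqrt(2))*73 = -4015 + 730*I*sqrt(2)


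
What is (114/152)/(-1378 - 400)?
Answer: -3/7112 ≈ -0.00042182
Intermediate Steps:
(114/152)/(-1378 - 400) = (114*(1/152))/(-1778) = -1/1778*¾ = -3/7112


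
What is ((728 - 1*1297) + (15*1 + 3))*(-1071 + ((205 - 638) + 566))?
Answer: 516838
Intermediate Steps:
((728 - 1*1297) + (15*1 + 3))*(-1071 + ((205 - 638) + 566)) = ((728 - 1297) + (15 + 3))*(-1071 + (-433 + 566)) = (-569 + 18)*(-1071 + 133) = -551*(-938) = 516838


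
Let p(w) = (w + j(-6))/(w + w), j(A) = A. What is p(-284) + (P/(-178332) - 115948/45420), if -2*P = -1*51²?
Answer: -196443108161/95848100040 ≈ -2.0495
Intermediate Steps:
p(w) = (-6 + w)/(2*w) (p(w) = (w - 6)/(w + w) = (-6 + w)/((2*w)) = (-6 + w)*(1/(2*w)) = (-6 + w)/(2*w))
P = 2601/2 (P = -(-1)*51²/2 = -(-1)*2601/2 = -½*(-2601) = 2601/2 ≈ 1300.5)
p(-284) + (P/(-178332) - 115948/45420) = (½)*(-6 - 284)/(-284) + ((2601/2)/(-178332) - 115948/45420) = (½)*(-1/284)*(-290) + ((2601/2)*(-1/178332) - 115948*1/45420) = 145/284 + (-867/118888 - 28987/11355) = 145/284 - 3456051241/1349973240 = -196443108161/95848100040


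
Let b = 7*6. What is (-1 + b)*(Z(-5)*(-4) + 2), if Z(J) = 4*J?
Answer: 3362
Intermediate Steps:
b = 42
(-1 + b)*(Z(-5)*(-4) + 2) = (-1 + 42)*((4*(-5))*(-4) + 2) = 41*(-20*(-4) + 2) = 41*(80 + 2) = 41*82 = 3362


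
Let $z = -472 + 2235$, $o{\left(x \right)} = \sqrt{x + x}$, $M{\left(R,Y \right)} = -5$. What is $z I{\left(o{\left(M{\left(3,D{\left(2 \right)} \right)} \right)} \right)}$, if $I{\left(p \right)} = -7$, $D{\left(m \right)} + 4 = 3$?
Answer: $-12341$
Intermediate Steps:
$D{\left(m \right)} = -1$ ($D{\left(m \right)} = -4 + 3 = -1$)
$o{\left(x \right)} = \sqrt{2} \sqrt{x}$ ($o{\left(x \right)} = \sqrt{2 x} = \sqrt{2} \sqrt{x}$)
$z = 1763$
$z I{\left(o{\left(M{\left(3,D{\left(2 \right)} \right)} \right)} \right)} = 1763 \left(-7\right) = -12341$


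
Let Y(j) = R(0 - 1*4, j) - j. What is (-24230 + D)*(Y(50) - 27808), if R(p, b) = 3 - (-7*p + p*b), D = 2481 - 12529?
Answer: 948917874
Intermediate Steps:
D = -10048
R(p, b) = 3 + 7*p - b*p (R(p, b) = 3 - (-7*p + b*p) = 3 + (7*p - b*p) = 3 + 7*p - b*p)
Y(j) = -25 + 3*j (Y(j) = (3 + 7*(0 - 1*4) - j*(0 - 1*4)) - j = (3 + 7*(0 - 4) - j*(0 - 4)) - j = (3 + 7*(-4) - 1*j*(-4)) - j = (3 - 28 + 4*j) - j = (-25 + 4*j) - j = -25 + 3*j)
(-24230 + D)*(Y(50) - 27808) = (-24230 - 10048)*((-25 + 3*50) - 27808) = -34278*((-25 + 150) - 27808) = -34278*(125 - 27808) = -34278*(-27683) = 948917874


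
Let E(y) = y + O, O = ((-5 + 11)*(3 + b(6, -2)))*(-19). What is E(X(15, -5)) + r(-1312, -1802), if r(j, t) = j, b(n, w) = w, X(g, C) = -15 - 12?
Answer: -1453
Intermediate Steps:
X(g, C) = -27
O = -114 (O = ((-5 + 11)*(3 - 2))*(-19) = (6*1)*(-19) = 6*(-19) = -114)
E(y) = -114 + y (E(y) = y - 114 = -114 + y)
E(X(15, -5)) + r(-1312, -1802) = (-114 - 27) - 1312 = -141 - 1312 = -1453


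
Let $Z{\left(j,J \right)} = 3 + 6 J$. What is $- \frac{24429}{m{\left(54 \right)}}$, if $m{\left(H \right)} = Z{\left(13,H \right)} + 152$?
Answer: $-51$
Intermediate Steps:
$m{\left(H \right)} = 155 + 6 H$ ($m{\left(H \right)} = \left(3 + 6 H\right) + 152 = 155 + 6 H$)
$- \frac{24429}{m{\left(54 \right)}} = - \frac{24429}{155 + 6 \cdot 54} = - \frac{24429}{155 + 324} = - \frac{24429}{479} = \left(-24429\right) \frac{1}{479} = -51$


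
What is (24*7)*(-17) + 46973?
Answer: 44117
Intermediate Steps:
(24*7)*(-17) + 46973 = 168*(-17) + 46973 = -2856 + 46973 = 44117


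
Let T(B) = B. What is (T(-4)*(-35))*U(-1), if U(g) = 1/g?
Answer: -140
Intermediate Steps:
(T(-4)*(-35))*U(-1) = -4*(-35)/(-1) = 140*(-1) = -140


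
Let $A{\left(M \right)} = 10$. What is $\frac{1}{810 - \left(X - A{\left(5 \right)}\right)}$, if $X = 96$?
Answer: $\frac{1}{724} \approx 0.0013812$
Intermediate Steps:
$\frac{1}{810 - \left(X - A{\left(5 \right)}\right)} = \frac{1}{810 + \left(10 - 96\right)} = \frac{1}{810 - 86} = \frac{1}{724}$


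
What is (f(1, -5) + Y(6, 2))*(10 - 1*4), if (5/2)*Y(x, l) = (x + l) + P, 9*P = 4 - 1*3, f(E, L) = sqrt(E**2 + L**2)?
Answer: 292/15 + 6*sqrt(26) ≈ 50.061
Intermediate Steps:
P = 1/9 (P = (4 - 1*3)/9 = (4 - 3)/9 = (1/9)*1 = 1/9 ≈ 0.11111)
Y(x, l) = 2/45 + 2*l/5 + 2*x/5 (Y(x, l) = 2*((x + l) + 1/9)/5 = 2*((l + x) + 1/9)/5 = 2*(1/9 + l + x)/5 = 2/45 + 2*l/5 + 2*x/5)
(f(1, -5) + Y(6, 2))*(10 - 1*4) = (sqrt(1**2 + (-5)**2) + (2/45 + (2/5)*2 + (2/5)*6))*(10 - 1*4) = (sqrt(1 + 25) + (2/45 + 4/5 + 12/5))*(10 - 4) = (sqrt(26) + 146/45)*6 = (146/45 + sqrt(26))*6 = 292/15 + 6*sqrt(26)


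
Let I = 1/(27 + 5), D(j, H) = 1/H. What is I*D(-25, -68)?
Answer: -1/2176 ≈ -0.00045956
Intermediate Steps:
I = 1/32 ≈ 0.031250
I*D(-25, -68) = (1/32)/(-68) = (1/32)*(-1/68) = -1/2176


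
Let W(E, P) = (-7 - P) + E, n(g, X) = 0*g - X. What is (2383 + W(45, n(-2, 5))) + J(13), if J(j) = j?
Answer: 2439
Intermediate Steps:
n(g, X) = -X (n(g, X) = 0 - X = -X)
W(E, P) = -7 + E - P
(2383 + W(45, n(-2, 5))) + J(13) = (2383 + (-7 + 45 - (-1)*5)) + 13 = (2383 + (-7 + 45 - 1*(-5))) + 13 = (2383 + (-7 + 45 + 5)) + 13 = (2383 + 43) + 13 = 2426 + 13 = 2439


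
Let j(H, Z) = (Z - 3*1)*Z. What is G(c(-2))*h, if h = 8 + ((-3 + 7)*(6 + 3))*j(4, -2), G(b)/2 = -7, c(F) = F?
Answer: -5152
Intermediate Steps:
G(b) = -14 (G(b) = 2*(-7) = -14)
j(H, Z) = Z*(-3 + Z) (j(H, Z) = (Z - 3)*Z = (-3 + Z)*Z = Z*(-3 + Z))
h = 368 (h = 8 + ((-3 + 7)*(6 + 3))*(-2*(-3 - 2)) = 8 + (4*9)*(-2*(-5)) = 8 + 36*10 = 8 + 360 = 368)
G(c(-2))*h = -14*368 = -5152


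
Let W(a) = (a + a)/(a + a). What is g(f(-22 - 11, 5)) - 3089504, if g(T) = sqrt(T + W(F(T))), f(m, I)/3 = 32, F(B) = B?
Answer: -3089504 + sqrt(97) ≈ -3.0895e+6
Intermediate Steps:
W(a) = 1 (W(a) = (2*a)/((2*a)) = (2*a)*(1/(2*a)) = 1)
f(m, I) = 96 (f(m, I) = 3*32 = 96)
g(T) = sqrt(1 + T) (g(T) = sqrt(T + 1) = sqrt(1 + T))
g(f(-22 - 11, 5)) - 3089504 = sqrt(1 + 96) - 3089504 = sqrt(97) - 3089504 = -3089504 + sqrt(97)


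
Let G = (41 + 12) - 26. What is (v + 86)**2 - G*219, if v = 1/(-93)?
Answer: 12810472/8649 ≈ 1481.2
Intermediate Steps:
G = 27 (G = 53 - 26 = 27)
v = -1/93 ≈ -0.010753
(v + 86)**2 - G*219 = (-1/93 + 86)**2 - 27*219 = (7997/93)**2 - 1*5913 = 63952009/8649 - 5913 = 12810472/8649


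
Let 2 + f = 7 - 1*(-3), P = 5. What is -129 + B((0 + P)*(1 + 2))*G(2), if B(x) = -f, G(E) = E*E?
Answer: -161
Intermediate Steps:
f = 8 (f = -2 + (7 - 1*(-3)) = -2 + (7 + 3) = -2 + 10 = 8)
G(E) = E²
B(x) = -8 (B(x) = -1*8 = -8)
-129 + B((0 + P)*(1 + 2))*G(2) = -129 - 8*2² = -129 - 8*4 = -129 - 32 = -161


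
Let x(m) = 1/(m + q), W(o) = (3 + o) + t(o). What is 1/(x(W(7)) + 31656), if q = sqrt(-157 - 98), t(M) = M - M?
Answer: 11237890/355746962401 + I*sqrt(255)/355746962401 ≈ 3.159e-5 + 4.4888e-11*I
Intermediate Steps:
t(M) = 0
W(o) = 3 + o (W(o) = (3 + o) + 0 = 3 + o)
q = I*sqrt(255) (q = sqrt(-255) = I*sqrt(255) ≈ 15.969*I)
x(m) = 1/(m + I*sqrt(255))
1/(x(W(7)) + 31656) = 1/(1/((3 + 7) + I*sqrt(255)) + 31656) = 1/(1/(10 + I*sqrt(255)) + 31656) = 1/(31656 + 1/(10 + I*sqrt(255)))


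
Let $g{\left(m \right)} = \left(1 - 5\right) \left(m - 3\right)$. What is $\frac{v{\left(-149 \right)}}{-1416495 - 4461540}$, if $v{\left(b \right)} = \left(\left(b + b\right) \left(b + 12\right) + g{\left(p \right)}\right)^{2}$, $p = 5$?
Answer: $- \frac{185123236}{653115} \approx -283.45$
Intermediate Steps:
$g{\left(m \right)} = 12 - 4 m$ ($g{\left(m \right)} = - 4 \left(-3 + m\right) = 12 - 4 m$)
$v{\left(b \right)} = \left(-8 + 2 b \left(12 + b\right)\right)^{2}$ ($v{\left(b \right)} = \left(\left(b + b\right) \left(b + 12\right) + \left(12 - 20\right)\right)^{2} = \left(2 b \left(12 + b\right) + \left(12 - 20\right)\right)^{2} = \left(2 b \left(12 + b\right) - 8\right)^{2} = \left(-8 + 2 b \left(12 + b\right)\right)^{2}$)
$\frac{v{\left(-149 \right)}}{-1416495 - 4461540} = \frac{4 \left(-4 + \left(-149\right)^{2} + 12 \left(-149\right)\right)^{2}}{-1416495 - 4461540} = \frac{4 \left(-4 + 22201 - 1788\right)^{2}}{-5878035} = 4 \cdot 20409^{2} \left(- \frac{1}{5878035}\right) = 4 \cdot 416527281 \left(- \frac{1}{5878035}\right) = 1666109124 \left(- \frac{1}{5878035}\right) = - \frac{185123236}{653115}$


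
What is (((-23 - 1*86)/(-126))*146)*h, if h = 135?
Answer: 119355/7 ≈ 17051.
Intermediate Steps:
(((-23 - 1*86)/(-126))*146)*h = (((-23 - 1*86)/(-126))*146)*135 = (((-23 - 86)*(-1/126))*146)*135 = (-109*(-1/126)*146)*135 = ((109/126)*146)*135 = (7957/63)*135 = 119355/7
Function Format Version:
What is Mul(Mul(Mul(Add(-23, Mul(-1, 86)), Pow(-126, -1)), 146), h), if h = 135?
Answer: Rational(119355, 7) ≈ 17051.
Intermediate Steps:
Mul(Mul(Mul(Add(-23, Mul(-1, 86)), Pow(-126, -1)), 146), h) = Mul(Mul(Mul(Add(-23, Mul(-1, 86)), Pow(-126, -1)), 146), 135) = Mul(Mul(Mul(Add(-23, -86), Rational(-1, 126)), 146), 135) = Mul(Mul(Mul(-109, Rational(-1, 126)), 146), 135) = Mul(Mul(Rational(109, 126), 146), 135) = Mul(Rational(7957, 63), 135) = Rational(119355, 7)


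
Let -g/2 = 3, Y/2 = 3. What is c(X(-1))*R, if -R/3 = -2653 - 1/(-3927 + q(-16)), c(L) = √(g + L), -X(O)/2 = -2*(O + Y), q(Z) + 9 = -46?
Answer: 31692735*√14/3982 ≈ 29780.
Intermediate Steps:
Y = 6 (Y = 2*3 = 6)
q(Z) = -55 (q(Z) = -9 - 46 = -55)
X(O) = 24 + 4*O (X(O) = -(-4)*(O + 6) = -(-4)*(6 + O) = -2*(-12 - 2*O) = 24 + 4*O)
g = -6 (g = -2*3 = -6)
c(L) = √(-6 + L)
R = 31692735/3982 (R = -3*(-2653 - 1/(-3927 - 55)) = -3*(-2653 - 1/(-3982)) = -3*(-2653 - 1*(-1/3982)) = -3*(-2653 + 1/3982) = -3*(-10564245/3982) = 31692735/3982 ≈ 7959.0)
c(X(-1))*R = √(-6 + (24 + 4*(-1)))*(31692735/3982) = √(-6 + (24 - 4))*(31692735/3982) = √(-6 + 20)*(31692735/3982) = √14*(31692735/3982) = 31692735*√14/3982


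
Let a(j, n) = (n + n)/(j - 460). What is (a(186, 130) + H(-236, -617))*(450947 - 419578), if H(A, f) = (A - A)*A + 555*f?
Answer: -1471636639525/137 ≈ -1.0742e+10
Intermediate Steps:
a(j, n) = 2*n/(-460 + j) (a(j, n) = (2*n)/(-460 + j) = 2*n/(-460 + j))
H(A, f) = 555*f (H(A, f) = 0*A + 555*f = 0 + 555*f = 555*f)
(a(186, 130) + H(-236, -617))*(450947 - 419578) = (2*130/(-460 + 186) + 555*(-617))*(450947 - 419578) = (2*130/(-274) - 342435)*31369 = (2*130*(-1/274) - 342435)*31369 = (-130/137 - 342435)*31369 = -46913725/137*31369 = -1471636639525/137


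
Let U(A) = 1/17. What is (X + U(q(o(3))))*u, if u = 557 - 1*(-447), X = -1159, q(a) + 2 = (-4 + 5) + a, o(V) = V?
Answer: -19780808/17 ≈ -1.1636e+6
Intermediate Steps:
q(a) = -1 + a (q(a) = -2 + ((-4 + 5) + a) = -2 + (1 + a) = -1 + a)
U(A) = 1/17
u = 1004 (u = 557 + 447 = 1004)
(X + U(q(o(3))))*u = (-1159 + 1/17)*1004 = -19702/17*1004 = -19780808/17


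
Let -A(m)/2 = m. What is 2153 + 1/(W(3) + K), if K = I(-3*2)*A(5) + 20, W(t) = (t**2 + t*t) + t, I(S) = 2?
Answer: 45214/21 ≈ 2153.0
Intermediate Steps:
A(m) = -2*m
W(t) = t + 2*t**2 (W(t) = (t**2 + t**2) + t = 2*t**2 + t = t + 2*t**2)
K = 0 (K = 2*(-2*5) + 20 = 2*(-10) + 20 = -20 + 20 = 0)
2153 + 1/(W(3) + K) = 2153 + 1/(3*(1 + 2*3) + 0) = 2153 + 1/(3*(1 + 6) + 0) = 2153 + 1/(3*7 + 0) = 2153 + 1/(21 + 0) = 2153 + 1/21 = 45214/21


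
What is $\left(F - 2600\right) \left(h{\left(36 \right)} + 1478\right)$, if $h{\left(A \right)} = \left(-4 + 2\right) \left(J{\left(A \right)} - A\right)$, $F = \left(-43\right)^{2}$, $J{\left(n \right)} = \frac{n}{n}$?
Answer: $-1162548$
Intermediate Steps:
$J{\left(n \right)} = 1$
$F = 1849$
$h{\left(A \right)} = -2 + 2 A$ ($h{\left(A \right)} = \left(-4 + 2\right) \left(1 - A\right) = - 2 \left(1 - A\right) = -2 + 2 A$)
$\left(F - 2600\right) \left(h{\left(36 \right)} + 1478\right) = \left(1849 - 2600\right) \left(\left(-2 + 2 \cdot 36\right) + 1478\right) = - 751 \left(\left(-2 + 72\right) + 1478\right) = - 751 \left(70 + 1478\right) = \left(-751\right) 1548 = -1162548$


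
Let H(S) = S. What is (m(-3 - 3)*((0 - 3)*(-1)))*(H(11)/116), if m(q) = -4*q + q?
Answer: 297/58 ≈ 5.1207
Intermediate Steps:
m(q) = -3*q
(m(-3 - 3)*((0 - 3)*(-1)))*(H(11)/116) = ((-3*(-3 - 3))*((0 - 3)*(-1)))*(11/116) = ((-3*(-6))*(-3*(-1)))*(11*(1/116)) = (18*3)*(11/116) = 54*(11/116) = 297/58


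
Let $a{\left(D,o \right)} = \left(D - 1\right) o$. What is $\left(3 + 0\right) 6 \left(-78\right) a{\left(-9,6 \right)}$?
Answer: $84240$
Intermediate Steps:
$a{\left(D,o \right)} = o \left(-1 + D\right)$ ($a{\left(D,o \right)} = \left(-1 + D\right) o = o \left(-1 + D\right)$)
$\left(3 + 0\right) 6 \left(-78\right) a{\left(-9,6 \right)} = \left(3 + 0\right) 6 \left(-78\right) 6 \left(-1 - 9\right) = 3 \cdot 6 \left(-78\right) 6 \left(-10\right) = 18 \left(-78\right) \left(-60\right) = \left(-1404\right) \left(-60\right) = 84240$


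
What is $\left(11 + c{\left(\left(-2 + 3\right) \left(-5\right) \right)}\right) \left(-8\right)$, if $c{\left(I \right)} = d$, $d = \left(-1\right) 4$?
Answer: $-56$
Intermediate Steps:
$d = -4$
$c{\left(I \right)} = -4$
$\left(11 + c{\left(\left(-2 + 3\right) \left(-5\right) \right)}\right) \left(-8\right) = \left(11 - 4\right) \left(-8\right) = 7 \left(-8\right) = -56$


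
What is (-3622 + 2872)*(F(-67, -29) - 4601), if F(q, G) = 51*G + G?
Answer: 4581750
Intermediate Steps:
F(q, G) = 52*G
(-3622 + 2872)*(F(-67, -29) - 4601) = (-3622 + 2872)*(52*(-29) - 4601) = -750*(-1508 - 4601) = -750*(-6109) = 4581750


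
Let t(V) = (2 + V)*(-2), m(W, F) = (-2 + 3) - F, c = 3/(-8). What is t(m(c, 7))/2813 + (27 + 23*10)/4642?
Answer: 760077/13057946 ≈ 0.058208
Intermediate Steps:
c = -3/8 (c = 3*(-⅛) = -3/8 ≈ -0.37500)
m(W, F) = 1 - F
t(V) = -4 - 2*V
t(m(c, 7))/2813 + (27 + 23*10)/4642 = (-4 - 2*(1 - 1*7))/2813 + (27 + 23*10)/4642 = (-4 - 2*(1 - 7))*(1/2813) + (27 + 230)*(1/4642) = (-4 - 2*(-6))*(1/2813) + 257*(1/4642) = (-4 + 12)*(1/2813) + 257/4642 = 8*(1/2813) + 257/4642 = 8/2813 + 257/4642 = 760077/13057946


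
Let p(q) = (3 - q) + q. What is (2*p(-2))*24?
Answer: 144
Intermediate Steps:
p(q) = 3
(2*p(-2))*24 = (2*3)*24 = 6*24 = 144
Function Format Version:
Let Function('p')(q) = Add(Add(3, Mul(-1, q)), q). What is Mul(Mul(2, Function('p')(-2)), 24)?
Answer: 144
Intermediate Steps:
Function('p')(q) = 3
Mul(Mul(2, Function('p')(-2)), 24) = Mul(Mul(2, 3), 24) = Mul(6, 24) = 144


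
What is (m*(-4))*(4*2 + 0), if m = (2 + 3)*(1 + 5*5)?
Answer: -4160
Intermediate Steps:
m = 130 (m = 5*(1 + 25) = 5*26 = 130)
(m*(-4))*(4*2 + 0) = (130*(-4))*(4*2 + 0) = -520*(8 + 0) = -520*8 = -4160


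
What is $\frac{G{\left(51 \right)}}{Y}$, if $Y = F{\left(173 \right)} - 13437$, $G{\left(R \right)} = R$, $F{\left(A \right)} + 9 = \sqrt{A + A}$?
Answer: $- \frac{342873}{90397285} - \frac{51 \sqrt{346}}{180794570} \approx -0.0037982$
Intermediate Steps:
$F{\left(A \right)} = -9 + \sqrt{2} \sqrt{A}$ ($F{\left(A \right)} = -9 + \sqrt{A + A} = -9 + \sqrt{2 A} = -9 + \sqrt{2} \sqrt{A}$)
$Y = -13446 + \sqrt{346}$ ($Y = \left(-9 + \sqrt{2} \sqrt{173}\right) - 13437 = \left(-9 + \sqrt{346}\right) - 13437 = -13446 + \sqrt{346} \approx -13427.0$)
$\frac{G{\left(51 \right)}}{Y} = \frac{51}{-13446 + \sqrt{346}}$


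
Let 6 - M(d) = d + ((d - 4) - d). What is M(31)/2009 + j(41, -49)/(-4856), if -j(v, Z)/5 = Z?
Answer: -84883/1393672 ≈ -0.060906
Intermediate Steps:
j(v, Z) = -5*Z
M(d) = 10 - d (M(d) = 6 - (d + ((d - 4) - d)) = 6 - (d + ((-4 + d) - d)) = 6 - (d - 4) = 6 - (-4 + d) = 6 + (4 - d) = 10 - d)
M(31)/2009 + j(41, -49)/(-4856) = (10 - 1*31)/2009 - 5*(-49)/(-4856) = (10 - 31)*(1/2009) + 245*(-1/4856) = -21*1/2009 - 245/4856 = -3/287 - 245/4856 = -84883/1393672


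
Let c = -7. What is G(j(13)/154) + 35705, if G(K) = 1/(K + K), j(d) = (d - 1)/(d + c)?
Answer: 71487/2 ≈ 35744.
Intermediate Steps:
j(d) = (-1 + d)/(-7 + d) (j(d) = (d - 1)/(d - 7) = (-1 + d)/(-7 + d))
G(K) = 1/(2*K)
G(j(13)/154) + 35705 = 1/(2*((((-1 + 13)/(-7 + 13))/154))) + 35705 = 1/(2*(((12/6)*(1/154)))) + 35705 = 1/(2*((((⅙)*12)*(1/154)))) + 35705 = 1/(2*((2*(1/154)))) + 35705 = 1/(2*(1/77)) + 35705 = (½)*77 + 35705 = 77/2 + 35705 = 71487/2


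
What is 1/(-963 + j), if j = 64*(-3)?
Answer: -1/1155 ≈ -0.00086580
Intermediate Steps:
j = -192
1/(-963 + j) = 1/(-963 - 192) = 1/(-1155) = -1/1155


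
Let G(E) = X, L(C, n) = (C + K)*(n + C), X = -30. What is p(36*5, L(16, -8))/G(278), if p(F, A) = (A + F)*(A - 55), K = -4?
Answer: -1886/5 ≈ -377.20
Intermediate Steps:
L(C, n) = (-4 + C)*(C + n) (L(C, n) = (C - 4)*(n + C) = (-4 + C)*(C + n))
p(F, A) = (-55 + A)*(A + F) (p(F, A) = (A + F)*(-55 + A) = (-55 + A)*(A + F))
G(E) = -30
p(36*5, L(16, -8))/G(278) = ((16² - 4*16 - 4*(-8) + 16*(-8))² - 55*(16² - 4*16 - 4*(-8) + 16*(-8)) - 1980*5 + (16² - 4*16 - 4*(-8) + 16*(-8))*(36*5))/(-30) = ((256 - 64 + 32 - 128)² - 55*(256 - 64 + 32 - 128) - 55*180 + (256 - 64 + 32 - 128)*180)*(-1/30) = (96² - 55*96 - 9900 + 96*180)*(-1/30) = (9216 - 5280 - 9900 + 17280)*(-1/30) = 11316*(-1/30) = -1886/5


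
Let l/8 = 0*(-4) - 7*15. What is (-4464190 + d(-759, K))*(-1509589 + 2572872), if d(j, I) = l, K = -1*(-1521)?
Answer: -4747590493490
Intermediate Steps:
K = 1521
l = -840 (l = 8*(0*(-4) - 7*15) = 8*(0 - 105) = 8*(-105) = -840)
d(j, I) = -840
(-4464190 + d(-759, K))*(-1509589 + 2572872) = (-4464190 - 840)*(-1509589 + 2572872) = -4465030*1063283 = -4747590493490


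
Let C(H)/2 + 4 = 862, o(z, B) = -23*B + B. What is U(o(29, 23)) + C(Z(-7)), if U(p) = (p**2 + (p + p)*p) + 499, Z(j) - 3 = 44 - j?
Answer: 770323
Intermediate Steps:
o(z, B) = -22*B
Z(j) = 47 - j (Z(j) = 3 + (44 - j) = 47 - j)
U(p) = 499 + 3*p**2 (U(p) = (p**2 + (2*p)*p) + 499 = (p**2 + 2*p**2) + 499 = 3*p**2 + 499 = 499 + 3*p**2)
C(H) = 1716 (C(H) = -8 + 2*862 = -8 + 1724 = 1716)
U(o(29, 23)) + C(Z(-7)) = (499 + 3*(-22*23)**2) + 1716 = (499 + 3*(-506)**2) + 1716 = (499 + 3*256036) + 1716 = (499 + 768108) + 1716 = 768607 + 1716 = 770323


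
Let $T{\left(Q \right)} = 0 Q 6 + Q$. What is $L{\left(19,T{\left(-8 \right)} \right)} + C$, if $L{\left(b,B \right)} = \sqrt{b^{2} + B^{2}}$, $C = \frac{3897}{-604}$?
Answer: $- \frac{3897}{604} + 5 \sqrt{17} \approx 14.164$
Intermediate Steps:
$C = - \frac{3897}{604}$ ($C = 3897 \left(- \frac{1}{604}\right) = - \frac{3897}{604} \approx -6.452$)
$T{\left(Q \right)} = Q$ ($T{\left(Q \right)} = 0 \cdot 6 + Q = 0 + Q = Q$)
$L{\left(b,B \right)} = \sqrt{B^{2} + b^{2}}$
$L{\left(19,T{\left(-8 \right)} \right)} + C = \sqrt{\left(-8\right)^{2} + 19^{2}} - \frac{3897}{604} = \sqrt{64 + 361} - \frac{3897}{604} = \sqrt{425} - \frac{3897}{604} = 5 \sqrt{17} - \frac{3897}{604} = - \frac{3897}{604} + 5 \sqrt{17}$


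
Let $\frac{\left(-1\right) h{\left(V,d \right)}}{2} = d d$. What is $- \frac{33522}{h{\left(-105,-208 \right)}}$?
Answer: $\frac{16761}{43264} \approx 0.38741$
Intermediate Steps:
$h{\left(V,d \right)} = - 2 d^{2}$ ($h{\left(V,d \right)} = - 2 d d = - 2 d^{2}$)
$- \frac{33522}{h{\left(-105,-208 \right)}} = - \frac{33522}{\left(-2\right) \left(-208\right)^{2}} = - \frac{33522}{\left(-2\right) 43264} = - \frac{33522}{-86528} = \left(-33522\right) \left(- \frac{1}{86528}\right) = \frac{16761}{43264}$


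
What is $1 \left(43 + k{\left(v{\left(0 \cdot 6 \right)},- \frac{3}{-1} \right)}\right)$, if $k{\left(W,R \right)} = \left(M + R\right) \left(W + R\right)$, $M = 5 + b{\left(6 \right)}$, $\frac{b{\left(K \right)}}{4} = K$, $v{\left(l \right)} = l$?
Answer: $139$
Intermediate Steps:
$b{\left(K \right)} = 4 K$
$M = 29$ ($M = 5 + 4 \cdot 6 = 5 + 24 = 29$)
$k{\left(W,R \right)} = \left(29 + R\right) \left(R + W\right)$ ($k{\left(W,R \right)} = \left(29 + R\right) \left(W + R\right) = \left(29 + R\right) \left(R + W\right)$)
$1 \left(43 + k{\left(v{\left(0 \cdot 6 \right)},- \frac{3}{-1} \right)}\right) = 1 \left(43 + \left(\left(- \frac{3}{-1}\right)^{2} + 29 \left(- \frac{3}{-1}\right) + 29 \cdot 0 \cdot 6 + - \frac{3}{-1} \cdot 0 \cdot 6\right)\right) = 1 \left(43 + \left(\left(\left(-3\right) \left(-1\right)\right)^{2} + 29 \left(\left(-3\right) \left(-1\right)\right) + 29 \cdot 0 + \left(-3\right) \left(-1\right) 0\right)\right) = 1 \left(43 + \left(3^{2} + 29 \cdot 3 + 0 + 3 \cdot 0\right)\right) = 1 \left(43 + \left(9 + 87 + 0 + 0\right)\right) = 1 \left(43 + 96\right) = 1 \cdot 139 = 139$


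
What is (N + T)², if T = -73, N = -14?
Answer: 7569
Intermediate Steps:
(N + T)² = (-14 - 73)² = (-87)² = 7569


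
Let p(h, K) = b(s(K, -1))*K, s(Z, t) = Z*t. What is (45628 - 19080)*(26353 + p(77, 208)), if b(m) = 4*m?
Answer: -3894671244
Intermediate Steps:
p(h, K) = -4*K² (p(h, K) = (4*(K*(-1)))*K = (4*(-K))*K = (-4*K)*K = -4*K²)
(45628 - 19080)*(26353 + p(77, 208)) = (45628 - 19080)*(26353 - 4*208²) = 26548*(26353 - 4*43264) = 26548*(26353 - 173056) = 26548*(-146703) = -3894671244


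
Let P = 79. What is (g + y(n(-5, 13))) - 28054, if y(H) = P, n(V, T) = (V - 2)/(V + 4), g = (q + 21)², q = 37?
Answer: -24611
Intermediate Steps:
g = 3364 (g = (37 + 21)² = 58² = 3364)
n(V, T) = (-2 + V)/(4 + V)
y(H) = 79
(g + y(n(-5, 13))) - 28054 = (3364 + 79) - 28054 = 3443 - 28054 = -24611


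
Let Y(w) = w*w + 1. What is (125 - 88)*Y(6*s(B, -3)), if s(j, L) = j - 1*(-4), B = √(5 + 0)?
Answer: 28009 + 10656*√5 ≈ 51837.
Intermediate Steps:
B = √5 ≈ 2.2361
s(j, L) = 4 + j (s(j, L) = j + 4 = 4 + j)
Y(w) = 1 + w² (Y(w) = w² + 1 = 1 + w²)
(125 - 88)*Y(6*s(B, -3)) = (125 - 88)*(1 + (6*(4 + √5))²) = 37*(1 + (24 + 6*√5)²) = 37 + 37*(24 + 6*√5)²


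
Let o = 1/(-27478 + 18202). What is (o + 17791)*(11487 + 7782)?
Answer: 1059983290245/3092 ≈ 3.4281e+8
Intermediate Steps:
o = -1/9276 (o = 1/(-9276) = -1/9276 ≈ -0.00010781)
(o + 17791)*(11487 + 7782) = (-1/9276 + 17791)*(11487 + 7782) = (165029315/9276)*19269 = 1059983290245/3092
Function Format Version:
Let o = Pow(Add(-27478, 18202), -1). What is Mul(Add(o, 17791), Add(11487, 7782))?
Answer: Rational(1059983290245, 3092) ≈ 3.4281e+8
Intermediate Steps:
o = Rational(-1, 9276) (o = Pow(-9276, -1) = Rational(-1, 9276) ≈ -0.00010781)
Mul(Add(o, 17791), Add(11487, 7782)) = Mul(Add(Rational(-1, 9276), 17791), Add(11487, 7782)) = Mul(Rational(165029315, 9276), 19269) = Rational(1059983290245, 3092)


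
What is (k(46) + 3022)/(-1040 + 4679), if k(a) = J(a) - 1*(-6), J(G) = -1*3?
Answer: 3025/3639 ≈ 0.83127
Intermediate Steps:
J(G) = -3
k(a) = 3 (k(a) = -3 - 1*(-6) = -3 + 6 = 3)
(k(46) + 3022)/(-1040 + 4679) = (3 + 3022)/(-1040 + 4679) = 3025/3639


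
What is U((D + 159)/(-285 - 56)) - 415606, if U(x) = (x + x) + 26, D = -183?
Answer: -141712732/341 ≈ -4.1558e+5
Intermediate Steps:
U(x) = 26 + 2*x (U(x) = 2*x + 26 = 26 + 2*x)
U((D + 159)/(-285 - 56)) - 415606 = (26 + 2*((-183 + 159)/(-285 - 56))) - 415606 = (26 + 2*(-24/(-341))) - 415606 = (26 + 2*(-24*(-1/341))) - 415606 = (26 + 2*(24/341)) - 415606 = (26 + 48/341) - 415606 = 8914/341 - 415606 = -141712732/341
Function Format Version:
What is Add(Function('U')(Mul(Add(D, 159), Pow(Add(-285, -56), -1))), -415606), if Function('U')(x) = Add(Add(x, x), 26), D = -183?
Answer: Rational(-141712732, 341) ≈ -4.1558e+5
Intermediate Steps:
Function('U')(x) = Add(26, Mul(2, x)) (Function('U')(x) = Add(Mul(2, x), 26) = Add(26, Mul(2, x)))
Add(Function('U')(Mul(Add(D, 159), Pow(Add(-285, -56), -1))), -415606) = Add(Add(26, Mul(2, Mul(Add(-183, 159), Pow(Add(-285, -56), -1)))), -415606) = Add(Add(26, Mul(2, Mul(-24, Pow(-341, -1)))), -415606) = Add(Add(26, Mul(2, Mul(-24, Rational(-1, 341)))), -415606) = Add(Add(26, Mul(2, Rational(24, 341))), -415606) = Add(Add(26, Rational(48, 341)), -415606) = Add(Rational(8914, 341), -415606) = Rational(-141712732, 341)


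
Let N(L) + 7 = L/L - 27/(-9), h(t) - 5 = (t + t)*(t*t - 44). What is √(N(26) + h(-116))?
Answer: I*√3111582 ≈ 1764.0*I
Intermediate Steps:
h(t) = 5 + 2*t*(-44 + t²) (h(t) = 5 + (t + t)*(t*t - 44) = 5 + (2*t)*(t² - 44) = 5 + (2*t)*(-44 + t²) = 5 + 2*t*(-44 + t²))
N(L) = -3 (N(L) = -7 + (L/L - 27/(-9)) = -7 + (1 - 27*(-⅑)) = -7 + (1 + 3) = -7 + 4 = -3)
√(N(26) + h(-116)) = √(-3 + (5 - 88*(-116) + 2*(-116)³)) = √(-3 + (5 + 10208 + 2*(-1560896))) = √(-3 + (5 + 10208 - 3121792)) = √(-3 - 3111579) = √(-3111582) = I*√3111582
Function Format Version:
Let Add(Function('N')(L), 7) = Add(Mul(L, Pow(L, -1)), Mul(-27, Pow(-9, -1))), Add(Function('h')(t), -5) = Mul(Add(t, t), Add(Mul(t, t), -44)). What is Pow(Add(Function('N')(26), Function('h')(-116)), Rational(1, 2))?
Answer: Mul(I, Pow(3111582, Rational(1, 2))) ≈ Mul(1764.0, I)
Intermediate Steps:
Function('h')(t) = Add(5, Mul(2, t, Add(-44, Pow(t, 2)))) (Function('h')(t) = Add(5, Mul(Add(t, t), Add(Mul(t, t), -44))) = Add(5, Mul(Mul(2, t), Add(Pow(t, 2), -44))) = Add(5, Mul(Mul(2, t), Add(-44, Pow(t, 2)))) = Add(5, Mul(2, t, Add(-44, Pow(t, 2)))))
Function('N')(L) = -3 (Function('N')(L) = Add(-7, Add(Mul(L, Pow(L, -1)), Mul(-27, Pow(-9, -1)))) = Add(-7, Add(1, Mul(-27, Rational(-1, 9)))) = Add(-7, Add(1, 3)) = Add(-7, 4) = -3)
Pow(Add(Function('N')(26), Function('h')(-116)), Rational(1, 2)) = Pow(Add(-3, Add(5, Mul(-88, -116), Mul(2, Pow(-116, 3)))), Rational(1, 2)) = Pow(Add(-3, Add(5, 10208, Mul(2, -1560896))), Rational(1, 2)) = Pow(Add(-3, Add(5, 10208, -3121792)), Rational(1, 2)) = Pow(Add(-3, -3111579), Rational(1, 2)) = Pow(-3111582, Rational(1, 2)) = Mul(I, Pow(3111582, Rational(1, 2)))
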